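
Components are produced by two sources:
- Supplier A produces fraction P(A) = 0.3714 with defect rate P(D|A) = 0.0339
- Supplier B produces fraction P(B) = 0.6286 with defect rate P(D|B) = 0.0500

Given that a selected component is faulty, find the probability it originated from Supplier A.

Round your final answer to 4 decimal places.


Let A = from Supplier A, D = faulty

Given:
- P(A) = 0.3714, P(B) = 0.6286
- P(D|A) = 0.0339, P(D|B) = 0.0500

Step 1: Find P(D)
P(D) = P(D|A)P(A) + P(D|B)P(B)
     = 0.0339 × 0.3714 + 0.0500 × 0.6286
     = 0.01259046 + 0.03143000
     = 0.04402046

Step 2: Apply Bayes' theorem
P(A|D) = P(D|A)P(A) / P(D)
       = 0.01259046 / 0.04402046
       = 0.2860


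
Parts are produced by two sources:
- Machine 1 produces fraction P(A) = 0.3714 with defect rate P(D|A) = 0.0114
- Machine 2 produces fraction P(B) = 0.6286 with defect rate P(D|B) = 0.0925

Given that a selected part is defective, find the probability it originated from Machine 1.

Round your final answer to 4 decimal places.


Let A = from Machine 1, D = defective

Given:
- P(A) = 0.3714, P(B) = 0.6286
- P(D|A) = 0.0114, P(D|B) = 0.0925

Step 1: Find P(D)
P(D) = P(D|A)P(A) + P(D|B)P(B)
     = 0.0114 × 0.3714 + 0.0925 × 0.6286
     = 0.00423396 + 0.05814550
     = 0.06237946

Step 2: Apply Bayes' theorem
P(A|D) = P(D|A)P(A) / P(D)
       = 0.00423396 / 0.06237946
       = 0.0679


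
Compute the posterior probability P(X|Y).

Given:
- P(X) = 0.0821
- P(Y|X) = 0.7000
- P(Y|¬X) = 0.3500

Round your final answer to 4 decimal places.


Bayes' theorem: P(X|Y) = P(Y|X) × P(X) / P(Y)

Step 1: Calculate P(Y) using law of total probability
P(Y) = P(Y|X)P(X) + P(Y|¬X)P(¬X)
     = 0.7000 × 0.0821 + 0.3500 × 0.9179
     = 0.05747000 + 0.32126500
     = 0.37873500

Step 2: Apply Bayes' theorem
P(X|Y) = P(Y|X) × P(X) / P(Y)
       = 0.05747000 / 0.37873500
       = 0.1517


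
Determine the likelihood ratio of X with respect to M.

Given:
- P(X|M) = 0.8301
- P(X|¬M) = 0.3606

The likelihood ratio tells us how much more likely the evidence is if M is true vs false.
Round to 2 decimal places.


Likelihood Ratio (LR) = P(X|M) / P(X|¬M)

LR = 0.8301 / 0.3606
   = 2.30

The evidence is 2.30 times more likely if M is true than if M is false.
LR > 1, so observing X raises the odds in favor of M.


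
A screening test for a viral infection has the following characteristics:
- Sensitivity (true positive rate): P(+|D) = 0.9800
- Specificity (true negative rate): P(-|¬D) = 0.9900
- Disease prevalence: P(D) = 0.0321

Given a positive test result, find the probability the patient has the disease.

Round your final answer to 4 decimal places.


Let D = has disease, + = positive test

Given:
- P(D) = 0.0321 (prevalence)
- P(+|D) = 0.9800 (sensitivity)
- P(-|¬D) = 0.9900 (specificity)
- P(+|¬D) = 0.0100 (false positive rate = 1 - specificity)

Step 1: Find P(+)
P(+) = P(+|D)P(D) + P(+|¬D)P(¬D)
     = 0.9800 × 0.0321 + 0.0100 × 0.9679
     = 0.03145800 + 0.00967900
     = 0.04113700

Step 2: Apply Bayes' theorem for P(D|+)
P(D|+) = P(+|D)P(D) / P(+)
       = 0.03145800 / 0.04113700
       = 0.7647


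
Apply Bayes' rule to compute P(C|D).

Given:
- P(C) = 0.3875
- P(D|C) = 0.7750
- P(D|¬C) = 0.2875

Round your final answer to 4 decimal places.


Bayes' theorem: P(C|D) = P(D|C) × P(C) / P(D)

Step 1: Calculate P(D) using law of total probability
P(D) = P(D|C)P(C) + P(D|¬C)P(¬C)
     = 0.7750 × 0.3875 + 0.2875 × 0.6125
     = 0.30031250 + 0.17609375
     = 0.47640625

Step 2: Apply Bayes' theorem
P(C|D) = P(D|C) × P(C) / P(D)
       = 0.30031250 / 0.47640625
       = 0.6304


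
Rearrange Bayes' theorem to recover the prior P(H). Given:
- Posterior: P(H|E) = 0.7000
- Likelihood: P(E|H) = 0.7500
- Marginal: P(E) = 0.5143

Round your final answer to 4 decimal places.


From Bayes' theorem: P(H|E) = P(E|H) × P(H) / P(E)

Rearranging for P(H):
P(H) = P(H|E) × P(E) / P(E|H)
     = 0.7000 × 0.5143 / 0.7500
     = 0.36001000 / 0.7500
     = 0.4800


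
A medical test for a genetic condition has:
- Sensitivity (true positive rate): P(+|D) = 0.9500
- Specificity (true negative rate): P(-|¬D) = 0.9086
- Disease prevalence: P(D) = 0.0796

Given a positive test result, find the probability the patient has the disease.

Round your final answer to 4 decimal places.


Let D = has disease, + = positive test

Given:
- P(D) = 0.0796 (prevalence)
- P(+|D) = 0.9500 (sensitivity)
- P(-|¬D) = 0.9086 (specificity)
- P(+|¬D) = 0.0914 (false positive rate = 1 - specificity)

Step 1: Find P(+)
P(+) = P(+|D)P(D) + P(+|¬D)P(¬D)
     = 0.9500 × 0.0796 + 0.0914 × 0.9204
     = 0.07562000 + 0.08412456
     = 0.15974456

Step 2: Apply Bayes' theorem for P(D|+)
P(D|+) = P(+|D)P(D) / P(+)
       = 0.07562000 / 0.15974456
       = 0.4734


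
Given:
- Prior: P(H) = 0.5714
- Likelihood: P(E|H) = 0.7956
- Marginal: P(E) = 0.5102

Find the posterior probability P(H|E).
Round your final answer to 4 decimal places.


Using Bayes' theorem:

P(H|E) = P(E|H) × P(H) / P(E)
       = 0.7956 × 0.5714 / 0.5102
       = 0.45460584 / 0.5102
       = 0.8910

The evidence strengthens our belief in H.
Prior: 0.5714 → Posterior: 0.8910


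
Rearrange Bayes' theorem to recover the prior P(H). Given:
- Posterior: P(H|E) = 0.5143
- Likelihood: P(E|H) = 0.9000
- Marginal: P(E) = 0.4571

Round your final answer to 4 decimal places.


From Bayes' theorem: P(H|E) = P(E|H) × P(H) / P(E)

Rearranging for P(H):
P(H) = P(H|E) × P(E) / P(E|H)
     = 0.5143 × 0.4571 / 0.9000
     = 0.23508653 / 0.9000
     = 0.2612


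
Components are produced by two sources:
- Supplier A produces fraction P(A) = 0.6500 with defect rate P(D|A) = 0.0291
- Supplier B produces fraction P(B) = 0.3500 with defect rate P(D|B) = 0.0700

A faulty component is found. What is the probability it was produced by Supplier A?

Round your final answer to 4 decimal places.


Let A = from Supplier A, D = faulty

Given:
- P(A) = 0.6500, P(B) = 0.3500
- P(D|A) = 0.0291, P(D|B) = 0.0700

Step 1: Find P(D)
P(D) = P(D|A)P(A) + P(D|B)P(B)
     = 0.0291 × 0.6500 + 0.0700 × 0.3500
     = 0.01891500 + 0.02450000
     = 0.04341500

Step 2: Apply Bayes' theorem
P(A|D) = P(D|A)P(A) / P(D)
       = 0.01891500 / 0.04341500
       = 0.4357


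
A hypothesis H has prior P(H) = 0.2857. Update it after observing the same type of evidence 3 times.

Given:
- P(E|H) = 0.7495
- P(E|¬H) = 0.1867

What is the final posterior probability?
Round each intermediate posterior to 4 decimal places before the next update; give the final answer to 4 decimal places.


Sequential Bayesian updating:

Initial prior: P(H) = 0.2857

Update 1:
  P(E) = 0.7495 × 0.2857 + 0.1867 × 0.7143 = 0.21413215 + 0.13335981 = 0.34749196
  P(H|E) = 0.21413215 / 0.34749196 = 0.6162

Update 2:
  P(E) = 0.7495 × 0.6162 + 0.1867 × 0.3838 = 0.46184190 + 0.07165546 = 0.53349736
  P(H|E) = 0.46184190 / 0.53349736 = 0.8657

Update 3:
  P(E) = 0.7495 × 0.8657 + 0.1867 × 0.1343 = 0.64884215 + 0.02507381 = 0.67391596
  P(H|E) = 0.64884215 / 0.67391596 = 0.9628

Final posterior: 0.9628


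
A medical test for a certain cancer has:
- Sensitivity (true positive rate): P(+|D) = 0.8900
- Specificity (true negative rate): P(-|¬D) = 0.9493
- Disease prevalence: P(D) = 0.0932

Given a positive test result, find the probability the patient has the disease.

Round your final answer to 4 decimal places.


Let D = has disease, + = positive test

Given:
- P(D) = 0.0932 (prevalence)
- P(+|D) = 0.8900 (sensitivity)
- P(-|¬D) = 0.9493 (specificity)
- P(+|¬D) = 0.0507 (false positive rate = 1 - specificity)

Step 1: Find P(+)
P(+) = P(+|D)P(D) + P(+|¬D)P(¬D)
     = 0.8900 × 0.0932 + 0.0507 × 0.9068
     = 0.08294800 + 0.04597476
     = 0.12892276

Step 2: Apply Bayes' theorem for P(D|+)
P(D|+) = P(+|D)P(D) / P(+)
       = 0.08294800 / 0.12892276
       = 0.6434


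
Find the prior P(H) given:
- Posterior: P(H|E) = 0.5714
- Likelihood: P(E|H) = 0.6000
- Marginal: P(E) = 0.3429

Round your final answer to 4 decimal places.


From Bayes' theorem: P(H|E) = P(E|H) × P(H) / P(E)

Rearranging for P(H):
P(H) = P(H|E) × P(E) / P(E|H)
     = 0.5714 × 0.3429 / 0.6000
     = 0.19593306 / 0.6000
     = 0.3266


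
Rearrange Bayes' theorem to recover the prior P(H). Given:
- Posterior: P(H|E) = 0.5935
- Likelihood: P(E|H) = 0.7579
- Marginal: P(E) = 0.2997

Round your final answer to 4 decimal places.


From Bayes' theorem: P(H|E) = P(E|H) × P(H) / P(E)

Rearranging for P(H):
P(H) = P(H|E) × P(E) / P(E|H)
     = 0.5935 × 0.2997 / 0.7579
     = 0.17787195 / 0.7579
     = 0.2347


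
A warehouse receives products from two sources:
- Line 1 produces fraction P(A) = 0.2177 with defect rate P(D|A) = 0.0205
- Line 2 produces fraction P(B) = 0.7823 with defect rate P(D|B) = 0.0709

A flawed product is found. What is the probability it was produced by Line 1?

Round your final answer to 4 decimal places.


Let A = from Line 1, D = flawed

Given:
- P(A) = 0.2177, P(B) = 0.7823
- P(D|A) = 0.0205, P(D|B) = 0.0709

Step 1: Find P(D)
P(D) = P(D|A)P(A) + P(D|B)P(B)
     = 0.0205 × 0.2177 + 0.0709 × 0.7823
     = 0.00446285 + 0.05546507
     = 0.05992792

Step 2: Apply Bayes' theorem
P(A|D) = P(D|A)P(A) / P(D)
       = 0.00446285 / 0.05992792
       = 0.0745


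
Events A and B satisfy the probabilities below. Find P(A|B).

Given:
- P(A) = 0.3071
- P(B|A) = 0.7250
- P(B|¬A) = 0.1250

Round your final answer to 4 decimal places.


Bayes' theorem: P(A|B) = P(B|A) × P(A) / P(B)

Step 1: Calculate P(B) using law of total probability
P(B) = P(B|A)P(A) + P(B|¬A)P(¬A)
     = 0.7250 × 0.3071 + 0.1250 × 0.6929
     = 0.22264750 + 0.08661250
     = 0.30926000

Step 2: Apply Bayes' theorem
P(A|B) = P(B|A) × P(A) / P(B)
       = 0.22264750 / 0.30926000
       = 0.7199


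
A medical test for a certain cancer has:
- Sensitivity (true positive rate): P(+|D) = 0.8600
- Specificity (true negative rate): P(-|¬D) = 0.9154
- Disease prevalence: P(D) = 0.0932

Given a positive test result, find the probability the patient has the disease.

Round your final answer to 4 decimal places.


Let D = has disease, + = positive test

Given:
- P(D) = 0.0932 (prevalence)
- P(+|D) = 0.8600 (sensitivity)
- P(-|¬D) = 0.9154 (specificity)
- P(+|¬D) = 0.0846 (false positive rate = 1 - specificity)

Step 1: Find P(+)
P(+) = P(+|D)P(D) + P(+|¬D)P(¬D)
     = 0.8600 × 0.0932 + 0.0846 × 0.9068
     = 0.08015200 + 0.07671528
     = 0.15686728

Step 2: Apply Bayes' theorem for P(D|+)
P(D|+) = P(+|D)P(D) / P(+)
       = 0.08015200 / 0.15686728
       = 0.5110


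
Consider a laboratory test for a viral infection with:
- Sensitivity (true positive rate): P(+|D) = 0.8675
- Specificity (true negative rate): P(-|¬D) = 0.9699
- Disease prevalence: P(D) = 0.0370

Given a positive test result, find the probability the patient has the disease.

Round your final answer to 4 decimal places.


Let D = has disease, + = positive test

Given:
- P(D) = 0.0370 (prevalence)
- P(+|D) = 0.8675 (sensitivity)
- P(-|¬D) = 0.9699 (specificity)
- P(+|¬D) = 0.0301 (false positive rate = 1 - specificity)

Step 1: Find P(+)
P(+) = P(+|D)P(D) + P(+|¬D)P(¬D)
     = 0.8675 × 0.0370 + 0.0301 × 0.9630
     = 0.03209750 + 0.02898630
     = 0.06108380

Step 2: Apply Bayes' theorem for P(D|+)
P(D|+) = P(+|D)P(D) / P(+)
       = 0.03209750 / 0.06108380
       = 0.5255


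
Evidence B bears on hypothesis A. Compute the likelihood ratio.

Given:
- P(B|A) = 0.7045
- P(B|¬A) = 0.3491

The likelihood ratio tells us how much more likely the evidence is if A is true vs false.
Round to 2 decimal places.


Likelihood Ratio (LR) = P(B|A) / P(B|¬A)

LR = 0.7045 / 0.3491
   = 2.02

The evidence is 2.02 times more likely if A is true than if A is false.
LR > 1, so observing B raises the odds in favor of A.


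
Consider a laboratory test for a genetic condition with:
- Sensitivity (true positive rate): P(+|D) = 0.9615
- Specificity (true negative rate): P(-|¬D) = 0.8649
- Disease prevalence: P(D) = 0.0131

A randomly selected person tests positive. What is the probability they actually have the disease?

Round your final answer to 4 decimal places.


Let D = has disease, + = positive test

Given:
- P(D) = 0.0131 (prevalence)
- P(+|D) = 0.9615 (sensitivity)
- P(-|¬D) = 0.8649 (specificity)
- P(+|¬D) = 0.1351 (false positive rate = 1 - specificity)

Step 1: Find P(+)
P(+) = P(+|D)P(D) + P(+|¬D)P(¬D)
     = 0.9615 × 0.0131 + 0.1351 × 0.9869
     = 0.01259565 + 0.13333019
     = 0.14592584

Step 2: Apply Bayes' theorem for P(D|+)
P(D|+) = P(+|D)P(D) / P(+)
       = 0.01259565 / 0.14592584
       = 0.0863


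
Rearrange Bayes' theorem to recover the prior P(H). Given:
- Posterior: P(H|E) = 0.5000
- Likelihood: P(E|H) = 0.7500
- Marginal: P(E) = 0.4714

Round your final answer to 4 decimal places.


From Bayes' theorem: P(H|E) = P(E|H) × P(H) / P(E)

Rearranging for P(H):
P(H) = P(H|E) × P(E) / P(E|H)
     = 0.5000 × 0.4714 / 0.7500
     = 0.23570000 / 0.7500
     = 0.3143


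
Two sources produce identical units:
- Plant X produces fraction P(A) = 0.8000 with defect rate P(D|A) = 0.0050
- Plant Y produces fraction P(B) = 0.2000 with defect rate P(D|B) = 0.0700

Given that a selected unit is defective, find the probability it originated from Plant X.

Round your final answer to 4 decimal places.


Let A = from Plant X, D = defective

Given:
- P(A) = 0.8000, P(B) = 0.2000
- P(D|A) = 0.0050, P(D|B) = 0.0700

Step 1: Find P(D)
P(D) = P(D|A)P(A) + P(D|B)P(B)
     = 0.0050 × 0.8000 + 0.0700 × 0.2000
     = 0.00400000 + 0.01400000
     = 0.01800000

Step 2: Apply Bayes' theorem
P(A|D) = P(D|A)P(A) / P(D)
       = 0.00400000 / 0.01800000
       = 0.2222


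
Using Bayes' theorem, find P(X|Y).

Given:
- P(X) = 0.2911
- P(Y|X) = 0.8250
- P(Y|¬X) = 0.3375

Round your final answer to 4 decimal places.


Bayes' theorem: P(X|Y) = P(Y|X) × P(X) / P(Y)

Step 1: Calculate P(Y) using law of total probability
P(Y) = P(Y|X)P(X) + P(Y|¬X)P(¬X)
     = 0.8250 × 0.2911 + 0.3375 × 0.7089
     = 0.24015750 + 0.23925375
     = 0.47941125

Step 2: Apply Bayes' theorem
P(X|Y) = P(Y|X) × P(X) / P(Y)
       = 0.24015750 / 0.47941125
       = 0.5009


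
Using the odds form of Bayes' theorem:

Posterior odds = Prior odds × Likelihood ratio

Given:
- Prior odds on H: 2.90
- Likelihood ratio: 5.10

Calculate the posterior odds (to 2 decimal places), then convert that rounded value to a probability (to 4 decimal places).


Step 1: Calculate posterior odds
Posterior odds = Prior odds × LR
               = 2.90 × 5.10
               = 14.79

Step 2: Convert to probability
P(H|E) = Posterior odds / (1 + Posterior odds)
       = 14.79 / (1 + 14.79)
       = 14.79 / 15.79
       = 0.9367

The evidence increased P(H) from 0.7436 to 0.9367.


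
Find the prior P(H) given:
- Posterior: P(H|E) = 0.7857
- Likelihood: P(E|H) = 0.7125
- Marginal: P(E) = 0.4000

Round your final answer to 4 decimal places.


From Bayes' theorem: P(H|E) = P(E|H) × P(H) / P(E)

Rearranging for P(H):
P(H) = P(H|E) × P(E) / P(E|H)
     = 0.7857 × 0.4000 / 0.7125
     = 0.31428000 / 0.7125
     = 0.4411


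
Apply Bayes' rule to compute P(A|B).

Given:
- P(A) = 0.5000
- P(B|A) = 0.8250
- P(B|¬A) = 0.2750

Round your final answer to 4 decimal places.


Bayes' theorem: P(A|B) = P(B|A) × P(A) / P(B)

Step 1: Calculate P(B) using law of total probability
P(B) = P(B|A)P(A) + P(B|¬A)P(¬A)
     = 0.8250 × 0.5000 + 0.2750 × 0.5000
     = 0.41250000 + 0.13750000
     = 0.55000000

Step 2: Apply Bayes' theorem
P(A|B) = P(B|A) × P(A) / P(B)
       = 0.41250000 / 0.55000000
       = 0.7500


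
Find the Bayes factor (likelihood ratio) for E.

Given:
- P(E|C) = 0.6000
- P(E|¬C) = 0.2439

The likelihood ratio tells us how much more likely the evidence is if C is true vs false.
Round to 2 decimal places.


Likelihood Ratio (LR) = P(E|C) / P(E|¬C)

LR = 0.6000 / 0.2439
   = 2.46

The evidence is 2.46 times more likely if C is true than if C is false.
LR > 1, so observing E raises the odds in favor of C.


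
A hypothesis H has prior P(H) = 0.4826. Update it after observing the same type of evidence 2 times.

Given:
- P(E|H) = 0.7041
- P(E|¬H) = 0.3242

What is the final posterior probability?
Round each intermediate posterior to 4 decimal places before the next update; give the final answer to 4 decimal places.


Sequential Bayesian updating:

Initial prior: P(H) = 0.4826

Update 1:
  P(E) = 0.7041 × 0.4826 + 0.3242 × 0.5174 = 0.33979866 + 0.16774108 = 0.50753974
  P(H|E) = 0.33979866 / 0.50753974 = 0.6695

Update 2:
  P(E) = 0.7041 × 0.6695 + 0.3242 × 0.3305 = 0.47139495 + 0.10714810 = 0.57854305
  P(H|E) = 0.47139495 / 0.57854305 = 0.8148

Final posterior: 0.8148


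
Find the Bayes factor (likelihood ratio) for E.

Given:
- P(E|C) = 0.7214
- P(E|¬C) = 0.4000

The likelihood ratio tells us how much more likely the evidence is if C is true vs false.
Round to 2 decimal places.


Likelihood Ratio (LR) = P(E|C) / P(E|¬C)

LR = 0.7214 / 0.4000
   = 1.80

The evidence is 1.80 times more likely if C is true than if C is false.
LR > 1, so observing E raises the odds in favor of C.


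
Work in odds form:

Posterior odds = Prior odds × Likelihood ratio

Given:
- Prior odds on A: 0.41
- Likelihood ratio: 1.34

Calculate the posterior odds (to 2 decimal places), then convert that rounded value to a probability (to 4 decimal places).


Step 1: Calculate posterior odds
Posterior odds = Prior odds × LR
               = 0.41 × 1.34
               = 0.55

Step 2: Convert to probability
P(A|E) = Posterior odds / (1 + Posterior odds)
       = 0.55 / (1 + 0.55)
       = 0.55 / 1.55
       = 0.3548

The evidence increased P(A) from 0.2908 to 0.3548.


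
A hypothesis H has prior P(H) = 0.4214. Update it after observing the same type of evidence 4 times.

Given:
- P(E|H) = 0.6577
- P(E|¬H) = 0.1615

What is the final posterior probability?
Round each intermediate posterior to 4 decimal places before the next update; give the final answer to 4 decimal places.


Sequential Bayesian updating:

Initial prior: P(H) = 0.4214

Update 1:
  P(E) = 0.6577 × 0.4214 + 0.1615 × 0.5786 = 0.27715478 + 0.09344390 = 0.37059868
  P(H|E) = 0.27715478 / 0.37059868 = 0.7479

Update 2:
  P(E) = 0.6577 × 0.7479 + 0.1615 × 0.2521 = 0.49189383 + 0.04071415 = 0.53260798
  P(H|E) = 0.49189383 / 0.53260798 = 0.9236

Update 3:
  P(E) = 0.6577 × 0.9236 + 0.1615 × 0.0764 = 0.60745172 + 0.01233860 = 0.61979032
  P(H|E) = 0.60745172 / 0.61979032 = 0.9801

Update 4:
  P(E) = 0.6577 × 0.9801 + 0.1615 × 0.0199 = 0.64461177 + 0.00321385 = 0.64782562
  P(H|E) = 0.64461177 / 0.64782562 = 0.9950

Final posterior: 0.9950


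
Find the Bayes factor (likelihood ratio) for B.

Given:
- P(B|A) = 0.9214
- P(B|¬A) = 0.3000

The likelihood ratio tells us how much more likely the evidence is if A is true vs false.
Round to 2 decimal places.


Likelihood Ratio (LR) = P(B|A) / P(B|¬A)

LR = 0.9214 / 0.3000
   = 3.07

The evidence is 3.07 times more likely if A is true than if A is false.
Because LR exceeds 1, B is evidence for A.


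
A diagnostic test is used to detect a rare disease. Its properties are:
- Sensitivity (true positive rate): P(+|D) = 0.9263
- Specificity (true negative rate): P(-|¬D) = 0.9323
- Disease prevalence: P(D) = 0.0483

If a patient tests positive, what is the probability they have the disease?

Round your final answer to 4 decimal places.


Let D = has disease, + = positive test

Given:
- P(D) = 0.0483 (prevalence)
- P(+|D) = 0.9263 (sensitivity)
- P(-|¬D) = 0.9323 (specificity)
- P(+|¬D) = 0.0677 (false positive rate = 1 - specificity)

Step 1: Find P(+)
P(+) = P(+|D)P(D) + P(+|¬D)P(¬D)
     = 0.9263 × 0.0483 + 0.0677 × 0.9517
     = 0.04474029 + 0.06443009
     = 0.10917038

Step 2: Apply Bayes' theorem for P(D|+)
P(D|+) = P(+|D)P(D) / P(+)
       = 0.04474029 / 0.10917038
       = 0.4098


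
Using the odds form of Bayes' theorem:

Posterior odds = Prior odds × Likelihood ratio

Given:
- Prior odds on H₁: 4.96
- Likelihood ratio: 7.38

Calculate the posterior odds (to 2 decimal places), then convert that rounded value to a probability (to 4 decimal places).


Step 1: Calculate posterior odds
Posterior odds = Prior odds × LR
               = 4.96 × 7.38
               = 36.60

Step 2: Convert to probability
P(H₁|E) = Posterior odds / (1 + Posterior odds)
       = 36.60 / (1 + 36.60)
       = 36.60 / 37.60
       = 0.9734

The evidence increased P(H₁) from 0.8322 to 0.9734.


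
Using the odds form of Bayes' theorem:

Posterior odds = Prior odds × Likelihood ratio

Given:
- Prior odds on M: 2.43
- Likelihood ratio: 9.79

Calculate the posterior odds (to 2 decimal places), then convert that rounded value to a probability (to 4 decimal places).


Step 1: Calculate posterior odds
Posterior odds = Prior odds × LR
               = 2.43 × 9.79
               = 23.79

Step 2: Convert to probability
P(M|E) = Posterior odds / (1 + Posterior odds)
       = 23.79 / (1 + 23.79)
       = 23.79 / 24.79
       = 0.9597

The evidence increased P(M) from 0.7085 to 0.9597.


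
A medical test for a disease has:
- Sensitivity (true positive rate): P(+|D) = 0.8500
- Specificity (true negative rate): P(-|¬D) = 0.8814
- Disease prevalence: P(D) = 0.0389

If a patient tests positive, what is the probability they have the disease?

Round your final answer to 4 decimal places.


Let D = has disease, + = positive test

Given:
- P(D) = 0.0389 (prevalence)
- P(+|D) = 0.8500 (sensitivity)
- P(-|¬D) = 0.8814 (specificity)
- P(+|¬D) = 0.1186 (false positive rate = 1 - specificity)

Step 1: Find P(+)
P(+) = P(+|D)P(D) + P(+|¬D)P(¬D)
     = 0.8500 × 0.0389 + 0.1186 × 0.9611
     = 0.03306500 + 0.11398646
     = 0.14705146

Step 2: Apply Bayes' theorem for P(D|+)
P(D|+) = P(+|D)P(D) / P(+)
       = 0.03306500 / 0.14705146
       = 0.2249


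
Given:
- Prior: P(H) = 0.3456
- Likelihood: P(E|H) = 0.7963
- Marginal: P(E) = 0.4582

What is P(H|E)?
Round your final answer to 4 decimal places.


Using Bayes' theorem:

P(H|E) = P(E|H) × P(H) / P(E)
       = 0.7963 × 0.3456 / 0.4582
       = 0.27520128 / 0.4582
       = 0.6006

The evidence strengthens our belief in H.
Prior: 0.3456 → Posterior: 0.6006


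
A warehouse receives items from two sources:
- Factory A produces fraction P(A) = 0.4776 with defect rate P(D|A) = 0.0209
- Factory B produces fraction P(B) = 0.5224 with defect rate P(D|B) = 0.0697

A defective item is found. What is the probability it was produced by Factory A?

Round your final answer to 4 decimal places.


Let A = from Factory A, D = defective

Given:
- P(A) = 0.4776, P(B) = 0.5224
- P(D|A) = 0.0209, P(D|B) = 0.0697

Step 1: Find P(D)
P(D) = P(D|A)P(A) + P(D|B)P(B)
     = 0.0209 × 0.4776 + 0.0697 × 0.5224
     = 0.00998184 + 0.03641128
     = 0.04639312

Step 2: Apply Bayes' theorem
P(A|D) = P(D|A)P(A) / P(D)
       = 0.00998184 / 0.04639312
       = 0.2152


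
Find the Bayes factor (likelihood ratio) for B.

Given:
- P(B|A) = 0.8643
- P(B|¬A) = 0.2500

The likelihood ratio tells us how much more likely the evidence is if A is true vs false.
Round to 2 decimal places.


Likelihood Ratio (LR) = P(B|A) / P(B|¬A)

LR = 0.8643 / 0.2500
   = 3.46

The evidence is 3.46 times more likely if A is true than if A is false.
Since LR > 1, the evidence supports A over ¬A.


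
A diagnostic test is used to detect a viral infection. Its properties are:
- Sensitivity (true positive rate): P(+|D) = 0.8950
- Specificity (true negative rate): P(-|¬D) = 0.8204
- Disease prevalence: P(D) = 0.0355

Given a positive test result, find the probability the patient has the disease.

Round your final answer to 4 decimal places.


Let D = has disease, + = positive test

Given:
- P(D) = 0.0355 (prevalence)
- P(+|D) = 0.8950 (sensitivity)
- P(-|¬D) = 0.8204 (specificity)
- P(+|¬D) = 0.1796 (false positive rate = 1 - specificity)

Step 1: Find P(+)
P(+) = P(+|D)P(D) + P(+|¬D)P(¬D)
     = 0.8950 × 0.0355 + 0.1796 × 0.9645
     = 0.03177250 + 0.17322420
     = 0.20499670

Step 2: Apply Bayes' theorem for P(D|+)
P(D|+) = P(+|D)P(D) / P(+)
       = 0.03177250 / 0.20499670
       = 0.1550


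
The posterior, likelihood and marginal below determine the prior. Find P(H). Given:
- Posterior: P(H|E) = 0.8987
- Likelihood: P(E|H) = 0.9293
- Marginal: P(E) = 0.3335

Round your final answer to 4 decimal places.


From Bayes' theorem: P(H|E) = P(E|H) × P(H) / P(E)

Rearranging for P(H):
P(H) = P(H|E) × P(E) / P(E|H)
     = 0.8987 × 0.3335 / 0.9293
     = 0.29971645 / 0.9293
     = 0.3225


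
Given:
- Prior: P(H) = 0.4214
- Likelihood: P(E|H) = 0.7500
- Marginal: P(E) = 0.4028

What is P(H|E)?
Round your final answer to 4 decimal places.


Using Bayes' theorem:

P(H|E) = P(E|H) × P(H) / P(E)
       = 0.7500 × 0.4214 / 0.4028
       = 0.31605000 / 0.4028
       = 0.7846

The evidence strengthens our belief in H.
Prior: 0.4214 → Posterior: 0.7846


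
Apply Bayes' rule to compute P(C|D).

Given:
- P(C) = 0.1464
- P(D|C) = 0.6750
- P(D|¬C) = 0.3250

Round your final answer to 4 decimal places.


Bayes' theorem: P(C|D) = P(D|C) × P(C) / P(D)

Step 1: Calculate P(D) using law of total probability
P(D) = P(D|C)P(C) + P(D|¬C)P(¬C)
     = 0.6750 × 0.1464 + 0.3250 × 0.8536
     = 0.09882000 + 0.27742000
     = 0.37624000

Step 2: Apply Bayes' theorem
P(C|D) = P(D|C) × P(C) / P(D)
       = 0.09882000 / 0.37624000
       = 0.2627


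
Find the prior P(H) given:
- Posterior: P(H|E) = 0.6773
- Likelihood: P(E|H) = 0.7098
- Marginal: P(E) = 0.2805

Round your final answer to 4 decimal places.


From Bayes' theorem: P(H|E) = P(E|H) × P(H) / P(E)

Rearranging for P(H):
P(H) = P(H|E) × P(E) / P(E|H)
     = 0.6773 × 0.2805 / 0.7098
     = 0.18998265 / 0.7098
     = 0.2677


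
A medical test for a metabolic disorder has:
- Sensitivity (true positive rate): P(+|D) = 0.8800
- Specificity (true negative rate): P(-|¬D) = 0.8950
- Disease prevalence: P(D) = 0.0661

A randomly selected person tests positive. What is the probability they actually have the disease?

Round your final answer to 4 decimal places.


Let D = has disease, + = positive test

Given:
- P(D) = 0.0661 (prevalence)
- P(+|D) = 0.8800 (sensitivity)
- P(-|¬D) = 0.8950 (specificity)
- P(+|¬D) = 0.1050 (false positive rate = 1 - specificity)

Step 1: Find P(+)
P(+) = P(+|D)P(D) + P(+|¬D)P(¬D)
     = 0.8800 × 0.0661 + 0.1050 × 0.9339
     = 0.05816800 + 0.09805950
     = 0.15622750

Step 2: Apply Bayes' theorem for P(D|+)
P(D|+) = P(+|D)P(D) / P(+)
       = 0.05816800 / 0.15622750
       = 0.3723


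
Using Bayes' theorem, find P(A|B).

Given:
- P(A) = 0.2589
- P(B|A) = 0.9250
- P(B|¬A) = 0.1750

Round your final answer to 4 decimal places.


Bayes' theorem: P(A|B) = P(B|A) × P(A) / P(B)

Step 1: Calculate P(B) using law of total probability
P(B) = P(B|A)P(A) + P(B|¬A)P(¬A)
     = 0.9250 × 0.2589 + 0.1750 × 0.7411
     = 0.23948250 + 0.12969250
     = 0.36917500

Step 2: Apply Bayes' theorem
P(A|B) = P(B|A) × P(A) / P(B)
       = 0.23948250 / 0.36917500
       = 0.6487


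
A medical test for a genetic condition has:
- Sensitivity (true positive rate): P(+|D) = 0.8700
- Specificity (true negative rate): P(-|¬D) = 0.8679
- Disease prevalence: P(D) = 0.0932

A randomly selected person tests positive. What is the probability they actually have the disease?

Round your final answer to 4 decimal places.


Let D = has disease, + = positive test

Given:
- P(D) = 0.0932 (prevalence)
- P(+|D) = 0.8700 (sensitivity)
- P(-|¬D) = 0.8679 (specificity)
- P(+|¬D) = 0.1321 (false positive rate = 1 - specificity)

Step 1: Find P(+)
P(+) = P(+|D)P(D) + P(+|¬D)P(¬D)
     = 0.8700 × 0.0932 + 0.1321 × 0.9068
     = 0.08108400 + 0.11978828
     = 0.20087228

Step 2: Apply Bayes' theorem for P(D|+)
P(D|+) = P(+|D)P(D) / P(+)
       = 0.08108400 / 0.20087228
       = 0.4037


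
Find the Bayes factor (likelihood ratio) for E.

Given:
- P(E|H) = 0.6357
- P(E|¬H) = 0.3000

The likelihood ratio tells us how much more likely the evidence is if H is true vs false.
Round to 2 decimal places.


Likelihood Ratio (LR) = P(E|H) / P(E|¬H)

LR = 0.6357 / 0.3000
   = 2.12

The evidence is 2.12 times more likely if H is true than if H is false.
Since LR > 1, the evidence supports H over ¬H.


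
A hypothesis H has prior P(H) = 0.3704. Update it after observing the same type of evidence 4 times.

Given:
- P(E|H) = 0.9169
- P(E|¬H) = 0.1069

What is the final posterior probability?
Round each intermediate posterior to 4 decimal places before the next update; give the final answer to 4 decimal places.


Sequential Bayesian updating:

Initial prior: P(H) = 0.3704

Update 1:
  P(E) = 0.9169 × 0.3704 + 0.1069 × 0.6296 = 0.33961976 + 0.06730424 = 0.40692400
  P(H|E) = 0.33961976 / 0.40692400 = 0.8346

Update 2:
  P(E) = 0.9169 × 0.8346 + 0.1069 × 0.1654 = 0.76524474 + 0.01768126 = 0.78292600
  P(H|E) = 0.76524474 / 0.78292600 = 0.9774

Update 3:
  P(E) = 0.9169 × 0.9774 + 0.1069 × 0.0226 = 0.89617806 + 0.00241594 = 0.89859400
  P(H|E) = 0.89617806 / 0.89859400 = 0.9973

Update 4:
  P(E) = 0.9169 × 0.9973 + 0.1069 × 0.0027 = 0.91442437 + 0.00028863 = 0.91471300
  P(H|E) = 0.91442437 / 0.91471300 = 0.9997

Final posterior: 0.9997


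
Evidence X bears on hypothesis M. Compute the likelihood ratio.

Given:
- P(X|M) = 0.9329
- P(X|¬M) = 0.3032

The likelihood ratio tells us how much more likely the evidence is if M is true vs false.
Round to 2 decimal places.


Likelihood Ratio (LR) = P(X|M) / P(X|¬M)

LR = 0.9329 / 0.3032
   = 3.08

The evidence is 3.08 times more likely if M is true than if M is false.
LR > 1, so observing X raises the odds in favor of M.


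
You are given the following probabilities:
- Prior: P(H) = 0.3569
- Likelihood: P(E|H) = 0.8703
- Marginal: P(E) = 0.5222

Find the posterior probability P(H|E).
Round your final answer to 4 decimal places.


Using Bayes' theorem:

P(H|E) = P(E|H) × P(H) / P(E)
       = 0.8703 × 0.3569 / 0.5222
       = 0.31061007 / 0.5222
       = 0.5948

The evidence strengthens our belief in H.
Prior: 0.3569 → Posterior: 0.5948


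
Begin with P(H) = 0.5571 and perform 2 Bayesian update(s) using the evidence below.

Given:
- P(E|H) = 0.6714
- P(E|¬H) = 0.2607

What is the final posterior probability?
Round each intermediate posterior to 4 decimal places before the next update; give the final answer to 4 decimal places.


Sequential Bayesian updating:

Initial prior: P(H) = 0.5571

Update 1:
  P(E) = 0.6714 × 0.5571 + 0.2607 × 0.4429 = 0.37403694 + 0.11546403 = 0.48950097
  P(H|E) = 0.37403694 / 0.48950097 = 0.7641

Update 2:
  P(E) = 0.6714 × 0.7641 + 0.2607 × 0.2359 = 0.51301674 + 0.06149913 = 0.57451587
  P(H|E) = 0.51301674 / 0.57451587 = 0.8930

Final posterior: 0.8930


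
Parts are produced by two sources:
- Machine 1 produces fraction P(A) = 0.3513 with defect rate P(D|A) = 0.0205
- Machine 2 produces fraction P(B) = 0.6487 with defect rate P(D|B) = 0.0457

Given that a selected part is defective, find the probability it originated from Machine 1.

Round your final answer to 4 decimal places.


Let A = from Machine 1, D = defective

Given:
- P(A) = 0.3513, P(B) = 0.6487
- P(D|A) = 0.0205, P(D|B) = 0.0457

Step 1: Find P(D)
P(D) = P(D|A)P(A) + P(D|B)P(B)
     = 0.0205 × 0.3513 + 0.0457 × 0.6487
     = 0.00720165 + 0.02964559
     = 0.03684724

Step 2: Apply Bayes' theorem
P(A|D) = P(D|A)P(A) / P(D)
       = 0.00720165 / 0.03684724
       = 0.1954


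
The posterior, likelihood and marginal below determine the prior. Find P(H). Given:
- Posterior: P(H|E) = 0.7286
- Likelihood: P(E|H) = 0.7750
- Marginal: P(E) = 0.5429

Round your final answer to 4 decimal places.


From Bayes' theorem: P(H|E) = P(E|H) × P(H) / P(E)

Rearranging for P(H):
P(H) = P(H|E) × P(E) / P(E|H)
     = 0.7286 × 0.5429 / 0.7750
     = 0.39555694 / 0.7750
     = 0.5104


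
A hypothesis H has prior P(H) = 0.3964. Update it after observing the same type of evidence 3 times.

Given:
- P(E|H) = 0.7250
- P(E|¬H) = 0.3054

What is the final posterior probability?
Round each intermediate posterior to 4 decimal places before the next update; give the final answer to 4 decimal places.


Sequential Bayesian updating:

Initial prior: P(H) = 0.3964

Update 1:
  P(E) = 0.7250 × 0.3964 + 0.3054 × 0.6036 = 0.28739000 + 0.18433944 = 0.47172944
  P(H|E) = 0.28739000 / 0.47172944 = 0.6092

Update 2:
  P(E) = 0.7250 × 0.6092 + 0.3054 × 0.3908 = 0.44167000 + 0.11935032 = 0.56102032
  P(H|E) = 0.44167000 / 0.56102032 = 0.7873

Update 3:
  P(E) = 0.7250 × 0.7873 + 0.3054 × 0.2127 = 0.57079250 + 0.06495858 = 0.63575108
  P(H|E) = 0.57079250 / 0.63575108 = 0.8978

Final posterior: 0.8978


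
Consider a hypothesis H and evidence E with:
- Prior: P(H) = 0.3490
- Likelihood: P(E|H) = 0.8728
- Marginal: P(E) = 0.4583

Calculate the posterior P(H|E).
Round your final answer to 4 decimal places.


Using Bayes' theorem:

P(H|E) = P(E|H) × P(H) / P(E)
       = 0.8728 × 0.3490 / 0.4583
       = 0.30460720 / 0.4583
       = 0.6646

The evidence strengthens our belief in H.
Prior: 0.3490 → Posterior: 0.6646


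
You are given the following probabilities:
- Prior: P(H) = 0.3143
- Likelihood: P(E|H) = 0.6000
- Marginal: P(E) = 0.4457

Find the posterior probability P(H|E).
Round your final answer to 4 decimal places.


Using Bayes' theorem:

P(H|E) = P(E|H) × P(H) / P(E)
       = 0.6000 × 0.3143 / 0.4457
       = 0.18858000 / 0.4457
       = 0.4231

The evidence strengthens our belief in H.
Prior: 0.3143 → Posterior: 0.4231


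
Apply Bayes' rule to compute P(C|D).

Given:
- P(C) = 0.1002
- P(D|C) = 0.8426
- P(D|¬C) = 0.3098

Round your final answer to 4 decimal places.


Bayes' theorem: P(C|D) = P(D|C) × P(C) / P(D)

Step 1: Calculate P(D) using law of total probability
P(D) = P(D|C)P(C) + P(D|¬C)P(¬C)
     = 0.8426 × 0.1002 + 0.3098 × 0.8998
     = 0.08442852 + 0.27875804
     = 0.36318656

Step 2: Apply Bayes' theorem
P(C|D) = P(D|C) × P(C) / P(D)
       = 0.08442852 / 0.36318656
       = 0.2325


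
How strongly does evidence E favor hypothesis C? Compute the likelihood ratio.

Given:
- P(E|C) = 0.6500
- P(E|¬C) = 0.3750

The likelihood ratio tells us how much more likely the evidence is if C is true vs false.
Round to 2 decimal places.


Likelihood Ratio (LR) = P(E|C) / P(E|¬C)

LR = 0.6500 / 0.3750
   = 1.73

The evidence is 1.73 times more likely if C is true than if C is false.
LR > 1, so observing E raises the odds in favor of C.


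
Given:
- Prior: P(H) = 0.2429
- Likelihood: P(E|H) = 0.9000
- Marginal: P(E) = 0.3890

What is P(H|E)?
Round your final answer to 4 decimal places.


Using Bayes' theorem:

P(H|E) = P(E|H) × P(H) / P(E)
       = 0.9000 × 0.2429 / 0.3890
       = 0.21861000 / 0.3890
       = 0.5620

The evidence strengthens our belief in H.
Prior: 0.2429 → Posterior: 0.5620


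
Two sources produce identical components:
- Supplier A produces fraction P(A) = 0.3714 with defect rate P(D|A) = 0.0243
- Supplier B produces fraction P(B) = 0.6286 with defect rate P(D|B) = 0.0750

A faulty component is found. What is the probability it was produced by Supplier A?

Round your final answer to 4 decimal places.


Let A = from Supplier A, D = faulty

Given:
- P(A) = 0.3714, P(B) = 0.6286
- P(D|A) = 0.0243, P(D|B) = 0.0750

Step 1: Find P(D)
P(D) = P(D|A)P(A) + P(D|B)P(B)
     = 0.0243 × 0.3714 + 0.0750 × 0.6286
     = 0.00902502 + 0.04714500
     = 0.05617002

Step 2: Apply Bayes' theorem
P(A|D) = P(D|A)P(A) / P(D)
       = 0.00902502 / 0.05617002
       = 0.1607


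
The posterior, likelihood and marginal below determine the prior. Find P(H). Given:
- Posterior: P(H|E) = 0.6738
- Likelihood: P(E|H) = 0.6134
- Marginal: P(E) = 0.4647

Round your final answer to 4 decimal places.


From Bayes' theorem: P(H|E) = P(E|H) × P(H) / P(E)

Rearranging for P(H):
P(H) = P(H|E) × P(E) / P(E|H)
     = 0.6738 × 0.4647 / 0.6134
     = 0.31311486 / 0.6134
     = 0.5105


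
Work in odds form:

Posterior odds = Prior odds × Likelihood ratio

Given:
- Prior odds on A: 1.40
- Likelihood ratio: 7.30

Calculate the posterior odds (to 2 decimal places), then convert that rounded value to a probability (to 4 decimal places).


Step 1: Calculate posterior odds
Posterior odds = Prior odds × LR
               = 1.40 × 7.30
               = 10.22

Step 2: Convert to probability
P(A|E) = Posterior odds / (1 + Posterior odds)
       = 10.22 / (1 + 10.22)
       = 10.22 / 11.22
       = 0.9109

The evidence increased P(A) from 0.5833 to 0.9109.


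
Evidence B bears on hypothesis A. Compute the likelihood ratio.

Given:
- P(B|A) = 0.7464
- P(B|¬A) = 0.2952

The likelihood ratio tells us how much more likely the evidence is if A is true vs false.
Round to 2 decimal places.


Likelihood Ratio (LR) = P(B|A) / P(B|¬A)

LR = 0.7464 / 0.2952
   = 2.53

The evidence is 2.53 times more likely if A is true than if A is false.
Because LR exceeds 1, B is evidence for A.


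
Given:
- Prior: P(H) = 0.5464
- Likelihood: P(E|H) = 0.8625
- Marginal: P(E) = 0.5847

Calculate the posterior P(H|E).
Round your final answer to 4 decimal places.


Using Bayes' theorem:

P(H|E) = P(E|H) × P(H) / P(E)
       = 0.8625 × 0.5464 / 0.5847
       = 0.47127000 / 0.5847
       = 0.8060

The evidence strengthens our belief in H.
Prior: 0.5464 → Posterior: 0.8060


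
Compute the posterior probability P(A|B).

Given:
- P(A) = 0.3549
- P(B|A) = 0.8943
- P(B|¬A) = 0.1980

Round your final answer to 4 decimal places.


Bayes' theorem: P(A|B) = P(B|A) × P(A) / P(B)

Step 1: Calculate P(B) using law of total probability
P(B) = P(B|A)P(A) + P(B|¬A)P(¬A)
     = 0.8943 × 0.3549 + 0.1980 × 0.6451
     = 0.31738707 + 0.12772980
     = 0.44511687

Step 2: Apply Bayes' theorem
P(A|B) = P(B|A) × P(A) / P(B)
       = 0.31738707 / 0.44511687
       = 0.7130


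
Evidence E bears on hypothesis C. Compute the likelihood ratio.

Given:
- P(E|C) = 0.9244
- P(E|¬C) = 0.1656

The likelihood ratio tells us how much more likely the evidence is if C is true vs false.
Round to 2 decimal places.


Likelihood Ratio (LR) = P(E|C) / P(E|¬C)

LR = 0.9244 / 0.1656
   = 5.58

The evidence is 5.58 times more likely if C is true than if C is false.
LR > 1, so observing E raises the odds in favor of C.


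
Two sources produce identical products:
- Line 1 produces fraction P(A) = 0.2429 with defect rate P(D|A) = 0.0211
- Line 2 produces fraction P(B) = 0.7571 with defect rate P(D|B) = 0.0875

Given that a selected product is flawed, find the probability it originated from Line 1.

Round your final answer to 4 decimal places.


Let A = from Line 1, D = flawed

Given:
- P(A) = 0.2429, P(B) = 0.7571
- P(D|A) = 0.0211, P(D|B) = 0.0875

Step 1: Find P(D)
P(D) = P(D|A)P(A) + P(D|B)P(B)
     = 0.0211 × 0.2429 + 0.0875 × 0.7571
     = 0.00512519 + 0.06624625
     = 0.07137144

Step 2: Apply Bayes' theorem
P(A|D) = P(D|A)P(A) / P(D)
       = 0.00512519 / 0.07137144
       = 0.0718


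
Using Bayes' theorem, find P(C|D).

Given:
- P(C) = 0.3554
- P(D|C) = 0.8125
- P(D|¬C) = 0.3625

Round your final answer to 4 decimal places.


Bayes' theorem: P(C|D) = P(D|C) × P(C) / P(D)

Step 1: Calculate P(D) using law of total probability
P(D) = P(D|C)P(C) + P(D|¬C)P(¬C)
     = 0.8125 × 0.3554 + 0.3625 × 0.6446
     = 0.28876250 + 0.23366750
     = 0.52243000

Step 2: Apply Bayes' theorem
P(C|D) = P(D|C) × P(C) / P(D)
       = 0.28876250 / 0.52243000
       = 0.5527


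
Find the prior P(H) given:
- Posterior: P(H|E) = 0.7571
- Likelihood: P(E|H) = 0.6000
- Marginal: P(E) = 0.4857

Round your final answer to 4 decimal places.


From Bayes' theorem: P(H|E) = P(E|H) × P(H) / P(E)

Rearranging for P(H):
P(H) = P(H|E) × P(E) / P(E|H)
     = 0.7571 × 0.4857 / 0.6000
     = 0.36772347 / 0.6000
     = 0.6129


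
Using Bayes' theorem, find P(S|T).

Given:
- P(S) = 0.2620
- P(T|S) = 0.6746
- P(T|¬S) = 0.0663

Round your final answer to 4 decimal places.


Bayes' theorem: P(S|T) = P(T|S) × P(S) / P(T)

Step 1: Calculate P(T) using law of total probability
P(T) = P(T|S)P(S) + P(T|¬S)P(¬S)
     = 0.6746 × 0.2620 + 0.0663 × 0.7380
     = 0.17674520 + 0.04892940
     = 0.22567460

Step 2: Apply Bayes' theorem
P(S|T) = P(T|S) × P(S) / P(T)
       = 0.17674520 / 0.22567460
       = 0.7832
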